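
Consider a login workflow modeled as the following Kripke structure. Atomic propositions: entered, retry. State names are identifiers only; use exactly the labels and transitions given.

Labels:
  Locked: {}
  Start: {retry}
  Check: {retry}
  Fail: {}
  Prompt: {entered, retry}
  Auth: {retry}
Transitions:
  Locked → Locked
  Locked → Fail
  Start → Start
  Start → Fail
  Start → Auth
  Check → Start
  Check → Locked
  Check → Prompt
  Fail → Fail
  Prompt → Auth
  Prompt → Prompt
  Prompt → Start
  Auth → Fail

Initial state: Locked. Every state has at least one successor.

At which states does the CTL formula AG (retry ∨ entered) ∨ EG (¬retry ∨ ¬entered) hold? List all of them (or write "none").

States satisfying retry ∨ entered: {Start, Check, Prompt, Auth}.
States satisfying AG (retry ∨ entered): ∅.
States satisfying ¬retry ∨ ¬entered: {Locked, Start, Check, Fail, Auth}.
States satisfying EG (¬retry ∨ ¬entered): {Locked, Start, Check, Fail, Auth}.
States satisfying AG (retry ∨ entered) ∨ EG (¬retry ∨ ¬entered): {Locked, Start, Check, Fail, Auth}.

{Locked, Start, Check, Fail, Auth}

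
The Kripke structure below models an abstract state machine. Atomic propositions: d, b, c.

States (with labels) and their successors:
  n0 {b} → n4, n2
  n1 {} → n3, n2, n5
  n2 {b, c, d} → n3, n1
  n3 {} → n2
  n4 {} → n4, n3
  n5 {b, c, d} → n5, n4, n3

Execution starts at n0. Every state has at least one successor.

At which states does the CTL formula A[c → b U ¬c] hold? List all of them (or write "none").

{n0, n1, n2, n3, n4}

States satisfying c → b: {n0, n1, n2, n3, n4, n5}.
States satisfying ¬c: {n0, n1, n3, n4}.
States satisfying A[c → b U ¬c]: {n0, n1, n2, n3, n4}.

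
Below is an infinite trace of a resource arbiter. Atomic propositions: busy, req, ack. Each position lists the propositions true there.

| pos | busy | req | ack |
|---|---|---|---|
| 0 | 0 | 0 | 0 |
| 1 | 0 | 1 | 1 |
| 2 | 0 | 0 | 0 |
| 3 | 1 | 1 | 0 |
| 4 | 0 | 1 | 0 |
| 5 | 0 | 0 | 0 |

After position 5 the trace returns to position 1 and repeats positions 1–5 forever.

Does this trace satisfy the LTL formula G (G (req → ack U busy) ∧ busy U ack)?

Does not hold

G (req → ack U busy) ∧ busy U ack must hold at every position from 0 onward. It fails at position 0, so G (G (req → ack U busy) ∧ busy U ack) is false.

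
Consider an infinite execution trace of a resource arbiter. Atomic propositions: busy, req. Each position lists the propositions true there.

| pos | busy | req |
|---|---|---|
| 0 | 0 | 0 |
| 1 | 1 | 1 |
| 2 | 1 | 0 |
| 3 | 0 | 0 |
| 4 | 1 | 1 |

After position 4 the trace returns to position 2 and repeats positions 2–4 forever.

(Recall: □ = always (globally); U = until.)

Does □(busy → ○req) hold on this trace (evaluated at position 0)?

busy → ○req must hold at every position from 0 onward. It fails at position 1, so □(busy → ○req) is false.
Positions where busy holds: 1, 2, 4.
Check ○req at each: 1→fails, 2→fails, 4→fails.

No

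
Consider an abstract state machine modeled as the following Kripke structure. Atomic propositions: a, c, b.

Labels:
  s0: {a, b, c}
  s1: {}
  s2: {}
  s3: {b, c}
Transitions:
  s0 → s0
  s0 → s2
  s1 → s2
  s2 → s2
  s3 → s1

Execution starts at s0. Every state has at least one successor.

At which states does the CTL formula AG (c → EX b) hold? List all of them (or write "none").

{s0, s1, s2}

States satisfying c → EX b: {s0, s1, s2}.
States satisfying AG (c → EX b): {s0, s1, s2}.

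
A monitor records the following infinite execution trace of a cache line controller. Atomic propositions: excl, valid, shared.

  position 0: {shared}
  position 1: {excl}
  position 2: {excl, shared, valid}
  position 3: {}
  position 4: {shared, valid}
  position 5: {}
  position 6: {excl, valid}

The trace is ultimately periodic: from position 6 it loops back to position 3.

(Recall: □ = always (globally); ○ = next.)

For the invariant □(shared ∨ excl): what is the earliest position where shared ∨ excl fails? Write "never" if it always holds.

Check shared ∨ excl at each position in order: 0 ✓, 1 ✓, 2 ✓.
At position 3 the labels are {}, so shared ∨ excl is false there. This is the first violation.

3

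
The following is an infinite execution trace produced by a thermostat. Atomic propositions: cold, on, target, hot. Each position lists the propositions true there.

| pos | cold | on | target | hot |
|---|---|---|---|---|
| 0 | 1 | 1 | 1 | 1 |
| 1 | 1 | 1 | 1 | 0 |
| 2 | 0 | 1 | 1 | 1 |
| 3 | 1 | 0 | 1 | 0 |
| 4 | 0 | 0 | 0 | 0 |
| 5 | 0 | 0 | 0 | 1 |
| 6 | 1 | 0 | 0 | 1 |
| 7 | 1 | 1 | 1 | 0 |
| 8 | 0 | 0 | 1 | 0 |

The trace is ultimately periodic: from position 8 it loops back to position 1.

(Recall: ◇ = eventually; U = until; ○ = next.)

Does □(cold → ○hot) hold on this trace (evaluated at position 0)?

cold → ○hot must hold at every position from 0 onward. It fails at position 0, so □(cold → ○hot) is false.
Positions where cold holds: 0, 1, 3, 6, 7.
Check ○hot at each: 0→fails, 1→ok, 3→fails, 6→fails, 7→fails.

Does not hold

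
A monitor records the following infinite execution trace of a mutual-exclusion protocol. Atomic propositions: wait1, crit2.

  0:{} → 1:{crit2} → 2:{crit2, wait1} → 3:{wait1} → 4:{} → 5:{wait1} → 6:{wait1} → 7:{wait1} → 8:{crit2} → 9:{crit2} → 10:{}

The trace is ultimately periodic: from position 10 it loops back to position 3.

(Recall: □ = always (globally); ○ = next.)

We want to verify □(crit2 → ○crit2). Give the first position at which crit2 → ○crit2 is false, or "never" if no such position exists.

2

Check crit2 → ○crit2 at each position in order: 0 ✓, 1 ✓.
At position 2 the labels are {crit2, wait1} and the next position 3 has {wait1}, so crit2 → ○crit2 is false there. This is the first violation.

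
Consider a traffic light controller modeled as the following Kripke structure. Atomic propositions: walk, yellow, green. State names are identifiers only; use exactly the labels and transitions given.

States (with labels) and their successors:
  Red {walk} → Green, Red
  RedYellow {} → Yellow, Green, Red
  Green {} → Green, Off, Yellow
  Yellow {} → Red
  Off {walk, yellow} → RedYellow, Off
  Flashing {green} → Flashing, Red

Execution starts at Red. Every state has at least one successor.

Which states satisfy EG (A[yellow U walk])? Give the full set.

{Red, Off}

States satisfying A[yellow U walk]: {Red, Off}.
States satisfying EG (A[yellow U walk]): {Red, Off}.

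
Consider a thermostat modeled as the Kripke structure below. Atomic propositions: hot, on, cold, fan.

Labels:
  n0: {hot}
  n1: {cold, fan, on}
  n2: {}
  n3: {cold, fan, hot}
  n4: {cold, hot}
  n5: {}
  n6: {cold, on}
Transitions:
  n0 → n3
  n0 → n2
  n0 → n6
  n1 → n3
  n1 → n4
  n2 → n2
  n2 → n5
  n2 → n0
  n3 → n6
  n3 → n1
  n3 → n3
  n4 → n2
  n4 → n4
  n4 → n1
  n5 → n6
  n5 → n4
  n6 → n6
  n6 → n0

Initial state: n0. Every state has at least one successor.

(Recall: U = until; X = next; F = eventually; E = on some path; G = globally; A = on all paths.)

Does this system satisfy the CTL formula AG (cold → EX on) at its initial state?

States satisfying cold → EX on: {n0, n2, n3, n4, n5, n6}.
States satisfying AG (cold → EX on): ∅.
n1 is reachable from n0 and violates cold → EX on, so AG fails at n0.
n0 ∉ Sat(AG (cold → EX on)).

Violated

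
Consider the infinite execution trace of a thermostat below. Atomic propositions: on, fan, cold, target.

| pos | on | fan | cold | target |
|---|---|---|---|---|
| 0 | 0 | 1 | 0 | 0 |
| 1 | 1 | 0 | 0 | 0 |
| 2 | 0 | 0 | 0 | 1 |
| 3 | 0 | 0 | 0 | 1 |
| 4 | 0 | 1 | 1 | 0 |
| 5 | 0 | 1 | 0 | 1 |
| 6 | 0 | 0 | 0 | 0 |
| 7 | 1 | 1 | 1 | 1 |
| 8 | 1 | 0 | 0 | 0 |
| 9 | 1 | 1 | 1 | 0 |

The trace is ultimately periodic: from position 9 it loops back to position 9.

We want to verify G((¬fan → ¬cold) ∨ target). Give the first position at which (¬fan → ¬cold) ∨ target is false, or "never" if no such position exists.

never

(¬fan → ¬cold) ∨ target holds at every position 0..9, and those are all the positions the trace ever visits, so the invariant G((¬fan → ¬cold) ∨ target) is never violated.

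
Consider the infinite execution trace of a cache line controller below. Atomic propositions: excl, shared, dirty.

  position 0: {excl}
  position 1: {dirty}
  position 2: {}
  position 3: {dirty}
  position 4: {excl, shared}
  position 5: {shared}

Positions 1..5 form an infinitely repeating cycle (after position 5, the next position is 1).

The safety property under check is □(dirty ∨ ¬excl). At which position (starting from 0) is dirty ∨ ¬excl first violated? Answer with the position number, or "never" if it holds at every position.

At position 0 the labels are {excl}, so dirty ∨ ¬excl is false there. This is the first violation.

0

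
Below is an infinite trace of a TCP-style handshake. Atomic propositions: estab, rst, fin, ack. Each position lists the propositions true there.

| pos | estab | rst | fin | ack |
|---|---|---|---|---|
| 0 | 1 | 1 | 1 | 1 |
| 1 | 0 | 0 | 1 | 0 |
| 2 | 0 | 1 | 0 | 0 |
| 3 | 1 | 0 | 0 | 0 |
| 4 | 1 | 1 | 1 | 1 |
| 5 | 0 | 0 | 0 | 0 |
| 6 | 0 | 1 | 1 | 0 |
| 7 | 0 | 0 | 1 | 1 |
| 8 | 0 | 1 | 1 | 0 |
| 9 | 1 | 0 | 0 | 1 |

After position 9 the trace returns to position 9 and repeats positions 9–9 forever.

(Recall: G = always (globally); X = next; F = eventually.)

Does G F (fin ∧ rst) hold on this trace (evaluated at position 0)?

F (fin ∧ rst) must hold at every position from 0 onward. It fails at position 9, so G F (fin ∧ rst) is false.

Does not hold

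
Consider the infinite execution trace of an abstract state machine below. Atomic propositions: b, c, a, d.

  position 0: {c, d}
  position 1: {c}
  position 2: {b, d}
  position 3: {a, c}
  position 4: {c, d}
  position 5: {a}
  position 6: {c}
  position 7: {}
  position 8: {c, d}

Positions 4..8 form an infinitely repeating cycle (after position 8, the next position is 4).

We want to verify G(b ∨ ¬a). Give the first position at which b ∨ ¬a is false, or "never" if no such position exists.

3

Check b ∨ ¬a at each position in order: 0 ✓, 1 ✓, 2 ✓.
At position 3 the labels are {a, c}, so b ∨ ¬a is false there. This is the first violation.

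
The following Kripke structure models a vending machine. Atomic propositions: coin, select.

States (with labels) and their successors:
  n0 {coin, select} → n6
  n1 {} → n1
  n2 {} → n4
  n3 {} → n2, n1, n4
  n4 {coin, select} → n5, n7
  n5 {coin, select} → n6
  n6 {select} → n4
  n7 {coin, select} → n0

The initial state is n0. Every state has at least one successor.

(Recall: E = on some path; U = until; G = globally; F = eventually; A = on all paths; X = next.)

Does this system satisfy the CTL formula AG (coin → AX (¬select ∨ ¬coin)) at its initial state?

Violated

States satisfying coin → AX (¬select ∨ ¬coin): {n0, n1, n2, n3, n5, n6}.
States satisfying AG (coin → AX (¬select ∨ ¬coin)): {n1}.
n4 is reachable from n0 and violates coin → AX (¬select ∨ ¬coin), so AG fails at n0.
n0 ∉ Sat(AG (coin → AX (¬select ∨ ¬coin))).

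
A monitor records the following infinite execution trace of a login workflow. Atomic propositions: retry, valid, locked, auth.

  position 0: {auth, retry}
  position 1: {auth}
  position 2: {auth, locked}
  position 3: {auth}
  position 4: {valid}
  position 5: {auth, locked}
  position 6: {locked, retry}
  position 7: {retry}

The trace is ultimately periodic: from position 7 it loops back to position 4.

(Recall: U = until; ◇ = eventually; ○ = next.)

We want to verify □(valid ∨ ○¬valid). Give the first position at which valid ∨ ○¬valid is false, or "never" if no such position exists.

3

Check valid ∨ ○¬valid at each position in order: 0 ✓, 1 ✓, 2 ✓.
At position 3 the labels are {auth} and the next position 4 has {valid}, so valid ∨ ○¬valid is false there. This is the first violation.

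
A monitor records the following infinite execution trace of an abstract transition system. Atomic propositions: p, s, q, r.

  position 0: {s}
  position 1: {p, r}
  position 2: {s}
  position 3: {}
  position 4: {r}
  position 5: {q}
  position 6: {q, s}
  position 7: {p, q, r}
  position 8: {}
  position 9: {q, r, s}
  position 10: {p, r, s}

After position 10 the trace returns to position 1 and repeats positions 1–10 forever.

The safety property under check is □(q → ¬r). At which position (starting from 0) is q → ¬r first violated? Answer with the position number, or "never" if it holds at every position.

Check q → ¬r at each position in order: 0 ✓, 1 ✓, 2 ✓, 3 ✓, 4 ✓, 5 ✓, 6 ✓.
At position 7 the labels are {p, q, r}, so q → ¬r is false there. This is the first violation.

7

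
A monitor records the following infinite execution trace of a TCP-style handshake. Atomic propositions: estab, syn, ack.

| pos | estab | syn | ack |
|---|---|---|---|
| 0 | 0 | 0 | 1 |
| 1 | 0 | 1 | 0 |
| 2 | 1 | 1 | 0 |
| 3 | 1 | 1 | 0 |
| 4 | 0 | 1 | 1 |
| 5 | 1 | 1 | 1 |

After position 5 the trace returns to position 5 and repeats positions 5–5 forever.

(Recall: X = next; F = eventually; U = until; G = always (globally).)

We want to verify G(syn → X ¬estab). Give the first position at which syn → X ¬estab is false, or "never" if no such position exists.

1

Check syn → X ¬estab at each position in order: 0 ✓.
At position 1 the labels are {syn} and the next position 2 has {estab, syn}, so syn → X ¬estab is false there. This is the first violation.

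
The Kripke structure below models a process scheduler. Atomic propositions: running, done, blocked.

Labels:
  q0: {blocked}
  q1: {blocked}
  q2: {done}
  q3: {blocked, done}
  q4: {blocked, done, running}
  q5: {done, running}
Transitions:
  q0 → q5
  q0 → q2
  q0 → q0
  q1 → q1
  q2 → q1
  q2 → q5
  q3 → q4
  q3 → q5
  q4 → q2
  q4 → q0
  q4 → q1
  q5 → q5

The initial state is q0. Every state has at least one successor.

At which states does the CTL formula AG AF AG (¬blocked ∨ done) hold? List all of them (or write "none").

States satisfying AF AG (¬blocked ∨ done): {q5}.
States satisfying AG AF AG (¬blocked ∨ done): {q5}.

{q5}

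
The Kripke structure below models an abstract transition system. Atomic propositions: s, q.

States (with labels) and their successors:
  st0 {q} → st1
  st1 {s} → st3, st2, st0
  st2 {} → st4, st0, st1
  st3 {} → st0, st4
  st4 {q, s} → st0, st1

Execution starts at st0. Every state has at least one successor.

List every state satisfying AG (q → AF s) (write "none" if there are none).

States satisfying q → AF s: {st0, st1, st2, st3, st4}.
States satisfying AG (q → AF s): {st0, st1, st2, st3, st4}.

{st0, st1, st2, st3, st4}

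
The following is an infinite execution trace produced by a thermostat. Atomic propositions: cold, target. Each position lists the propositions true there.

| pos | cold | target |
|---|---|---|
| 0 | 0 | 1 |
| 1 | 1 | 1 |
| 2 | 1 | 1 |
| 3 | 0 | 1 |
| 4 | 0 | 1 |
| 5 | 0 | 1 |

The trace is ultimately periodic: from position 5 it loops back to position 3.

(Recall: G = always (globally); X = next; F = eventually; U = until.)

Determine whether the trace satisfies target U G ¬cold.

Satisfied

Walking from position 0: G ¬cold first holds at position 3, and target holds at every earlier position along the way, so target U G ¬cold holds.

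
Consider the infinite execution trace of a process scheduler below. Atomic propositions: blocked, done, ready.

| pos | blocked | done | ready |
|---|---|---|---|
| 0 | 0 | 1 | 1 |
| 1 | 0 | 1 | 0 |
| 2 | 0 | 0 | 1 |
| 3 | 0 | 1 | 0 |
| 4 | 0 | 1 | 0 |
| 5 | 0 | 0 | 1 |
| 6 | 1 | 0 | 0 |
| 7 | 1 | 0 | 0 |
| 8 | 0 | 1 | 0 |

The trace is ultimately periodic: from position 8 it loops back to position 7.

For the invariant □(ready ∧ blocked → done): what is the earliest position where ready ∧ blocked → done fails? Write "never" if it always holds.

ready ∧ blocked → done holds at every position 0..8, and those are all the positions the trace ever visits, so the invariant □(ready ∧ blocked → done) is never violated.

never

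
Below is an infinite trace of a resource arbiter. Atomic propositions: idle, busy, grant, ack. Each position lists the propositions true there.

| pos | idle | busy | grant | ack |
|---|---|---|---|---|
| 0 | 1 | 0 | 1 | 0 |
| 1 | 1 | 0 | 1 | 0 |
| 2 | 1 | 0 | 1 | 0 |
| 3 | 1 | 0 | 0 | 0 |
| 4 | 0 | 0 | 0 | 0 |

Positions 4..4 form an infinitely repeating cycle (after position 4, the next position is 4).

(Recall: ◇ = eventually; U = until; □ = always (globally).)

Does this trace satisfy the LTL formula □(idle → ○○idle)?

idle → ○○idle must hold at every position from 0 onward. It fails at position 2, so □(idle → ○○idle) is false.
Positions where idle holds: 0, 1, 2, 3.
Check ○○idle at each: 0→ok, 1→ok, 2→fails, 3→fails.

Violated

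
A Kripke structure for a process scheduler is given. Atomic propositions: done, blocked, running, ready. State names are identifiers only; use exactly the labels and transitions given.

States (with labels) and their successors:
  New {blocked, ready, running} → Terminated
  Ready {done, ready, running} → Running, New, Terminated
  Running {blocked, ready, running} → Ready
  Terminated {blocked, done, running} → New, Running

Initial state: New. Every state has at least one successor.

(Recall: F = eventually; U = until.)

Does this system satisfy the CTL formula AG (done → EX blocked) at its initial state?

States satisfying done → EX blocked: {New, Ready, Running, Terminated}.
States satisfying AG (done → EX blocked): {New, Ready, Running, Terminated}.
Every state reachable from New satisfies done → EX blocked.
New ∈ Sat(AG (done → EX blocked)).

Holds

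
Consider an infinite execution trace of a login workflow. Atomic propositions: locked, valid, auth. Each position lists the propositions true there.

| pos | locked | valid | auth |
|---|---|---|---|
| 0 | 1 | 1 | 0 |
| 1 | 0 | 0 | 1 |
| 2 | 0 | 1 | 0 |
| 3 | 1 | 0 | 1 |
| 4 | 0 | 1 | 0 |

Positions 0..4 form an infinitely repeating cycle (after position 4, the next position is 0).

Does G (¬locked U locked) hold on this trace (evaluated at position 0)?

¬locked U locked holds at every position 0..4, and those are all positions ever visited, so G (¬locked U locked) holds.

Satisfied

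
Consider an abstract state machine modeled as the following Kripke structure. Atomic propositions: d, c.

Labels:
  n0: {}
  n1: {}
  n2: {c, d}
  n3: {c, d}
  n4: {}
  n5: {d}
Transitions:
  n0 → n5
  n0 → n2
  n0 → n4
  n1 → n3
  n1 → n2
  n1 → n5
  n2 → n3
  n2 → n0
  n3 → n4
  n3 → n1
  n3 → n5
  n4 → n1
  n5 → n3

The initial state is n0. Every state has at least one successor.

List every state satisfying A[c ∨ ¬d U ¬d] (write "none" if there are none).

States satisfying c ∨ ¬d: {n0, n1, n2, n3, n4}.
States satisfying ¬d: {n0, n1, n4}.
States satisfying A[c ∨ ¬d U ¬d]: {n0, n1, n4}.

{n0, n1, n4}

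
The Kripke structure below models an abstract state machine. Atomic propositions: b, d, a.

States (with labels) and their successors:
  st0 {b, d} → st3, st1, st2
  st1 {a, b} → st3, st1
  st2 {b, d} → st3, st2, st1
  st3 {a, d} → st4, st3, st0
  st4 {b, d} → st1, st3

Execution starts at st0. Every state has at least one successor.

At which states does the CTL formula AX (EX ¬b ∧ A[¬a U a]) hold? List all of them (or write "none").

{st1, st4}

States satisfying EX ¬b ∧ A[¬a U a]: {st1, st3, st4}.
States satisfying AX (EX ¬b ∧ A[¬a U a]): {st1, st4}.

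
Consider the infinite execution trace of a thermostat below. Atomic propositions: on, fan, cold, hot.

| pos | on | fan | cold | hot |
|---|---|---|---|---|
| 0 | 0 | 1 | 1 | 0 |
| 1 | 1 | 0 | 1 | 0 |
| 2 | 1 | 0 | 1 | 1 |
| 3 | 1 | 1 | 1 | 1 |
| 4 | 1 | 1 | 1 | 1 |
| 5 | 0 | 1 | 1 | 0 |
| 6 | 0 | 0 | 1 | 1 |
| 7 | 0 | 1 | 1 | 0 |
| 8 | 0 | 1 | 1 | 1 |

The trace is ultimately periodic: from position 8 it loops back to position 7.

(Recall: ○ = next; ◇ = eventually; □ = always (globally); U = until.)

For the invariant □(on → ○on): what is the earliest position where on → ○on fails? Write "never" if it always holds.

4

Check on → ○on at each position in order: 0 ✓, 1 ✓, 2 ✓, 3 ✓.
At position 4 the labels are {cold, fan, hot, on} and the next position 5 has {cold, fan}, so on → ○on is false there. This is the first violation.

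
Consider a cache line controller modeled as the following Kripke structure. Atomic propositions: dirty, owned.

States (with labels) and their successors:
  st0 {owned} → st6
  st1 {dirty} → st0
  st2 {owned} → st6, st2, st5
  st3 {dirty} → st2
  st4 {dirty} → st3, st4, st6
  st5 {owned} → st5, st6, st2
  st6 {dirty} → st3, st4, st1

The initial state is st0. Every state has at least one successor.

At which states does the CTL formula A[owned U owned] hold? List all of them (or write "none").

{st0, st2, st5}

States satisfying owned: {st0, st2, st5}.
States satisfying A[owned U owned]: {st0, st2, st5}.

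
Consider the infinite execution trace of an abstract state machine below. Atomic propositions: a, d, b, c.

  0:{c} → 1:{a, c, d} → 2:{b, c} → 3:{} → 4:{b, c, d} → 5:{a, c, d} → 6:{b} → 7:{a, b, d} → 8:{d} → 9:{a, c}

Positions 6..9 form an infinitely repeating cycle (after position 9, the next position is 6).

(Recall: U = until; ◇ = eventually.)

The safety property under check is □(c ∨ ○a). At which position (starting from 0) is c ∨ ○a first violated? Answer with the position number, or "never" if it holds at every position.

3

Check c ∨ ○a at each position in order: 0 ✓, 1 ✓, 2 ✓.
At position 3 the labels are {} and the next position 4 has {b, c, d}, so c ∨ ○a is false there. This is the first violation.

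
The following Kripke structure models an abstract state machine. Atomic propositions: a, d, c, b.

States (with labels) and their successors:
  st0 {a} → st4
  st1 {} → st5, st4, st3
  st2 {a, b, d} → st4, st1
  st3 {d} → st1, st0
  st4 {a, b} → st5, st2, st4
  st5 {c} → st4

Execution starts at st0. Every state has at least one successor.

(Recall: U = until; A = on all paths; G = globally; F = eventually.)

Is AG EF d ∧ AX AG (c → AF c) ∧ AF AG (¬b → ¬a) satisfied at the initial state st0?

No

States satisfying EF d: {st0, st1, st2, st3, st4, st5}.
States satisfying AG EF d: {st0, st1, st2, st3, st4, st5}.
States satisfying AG (c → AF c): {st0, st1, st2, st3, st4, st5}.
States satisfying AX AG (c → AF c): {st0, st1, st2, st3, st4, st5}.
States satisfying AG EF d ∧ AX AG (c → AF c): {st0, st1, st2, st3, st4, st5}.
States satisfying AG (¬b → ¬a): ∅.
States satisfying AF AG (¬b → ¬a): ∅.
States satisfying AG EF d ∧ AX AG (c → AF c) ∧ AF AG (¬b → ¬a): ∅.
st0 ∉ Sat(AG EF d ∧ AX AG (c → AF c) ∧ AF AG (¬b → ¬a)).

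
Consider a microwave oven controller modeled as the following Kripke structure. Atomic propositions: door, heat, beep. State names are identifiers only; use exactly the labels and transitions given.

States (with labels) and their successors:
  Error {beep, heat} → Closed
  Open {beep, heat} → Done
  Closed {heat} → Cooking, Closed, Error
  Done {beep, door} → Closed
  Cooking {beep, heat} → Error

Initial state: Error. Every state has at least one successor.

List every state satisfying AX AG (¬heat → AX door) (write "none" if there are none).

{Error, Closed, Done, Cooking}

States satisfying AG (¬heat → AX door): {Error, Closed, Cooking}.
States satisfying AX AG (¬heat → AX door): {Error, Closed, Done, Cooking}.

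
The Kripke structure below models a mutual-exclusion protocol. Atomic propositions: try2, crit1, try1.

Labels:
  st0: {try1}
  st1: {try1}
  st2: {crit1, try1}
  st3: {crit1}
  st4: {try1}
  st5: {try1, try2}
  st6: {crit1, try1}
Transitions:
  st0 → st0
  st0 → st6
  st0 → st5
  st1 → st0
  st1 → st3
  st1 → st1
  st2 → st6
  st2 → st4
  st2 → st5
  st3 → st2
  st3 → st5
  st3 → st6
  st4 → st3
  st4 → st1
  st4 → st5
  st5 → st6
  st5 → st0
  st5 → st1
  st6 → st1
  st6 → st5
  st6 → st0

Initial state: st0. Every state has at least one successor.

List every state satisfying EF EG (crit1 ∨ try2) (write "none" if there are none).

States satisfying EG (crit1 ∨ try2): {st2, st3, st5, st6}.
States satisfying EF EG (crit1 ∨ try2): {st0, st1, st2, st3, st4, st5, st6}.

{st0, st1, st2, st3, st4, st5, st6}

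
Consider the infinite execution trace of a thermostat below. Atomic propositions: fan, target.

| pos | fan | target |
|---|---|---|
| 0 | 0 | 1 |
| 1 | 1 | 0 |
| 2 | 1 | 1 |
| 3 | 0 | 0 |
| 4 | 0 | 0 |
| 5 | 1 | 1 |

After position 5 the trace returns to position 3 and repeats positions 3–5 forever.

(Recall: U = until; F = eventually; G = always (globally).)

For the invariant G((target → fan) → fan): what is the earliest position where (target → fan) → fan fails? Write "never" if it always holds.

Check (target → fan) → fan at each position in order: 0 ✓, 1 ✓, 2 ✓.
At position 3 the labels are {}, so (target → fan) → fan is false there. This is the first violation.

3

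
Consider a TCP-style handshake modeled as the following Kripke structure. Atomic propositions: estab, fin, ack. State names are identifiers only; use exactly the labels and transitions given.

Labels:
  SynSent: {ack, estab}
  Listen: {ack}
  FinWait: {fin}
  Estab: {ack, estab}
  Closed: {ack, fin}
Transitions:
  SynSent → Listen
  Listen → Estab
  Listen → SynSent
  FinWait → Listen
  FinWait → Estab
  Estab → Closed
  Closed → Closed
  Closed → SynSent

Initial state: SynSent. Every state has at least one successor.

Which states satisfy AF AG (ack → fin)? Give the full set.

States satisfying AG (ack → fin): ∅.
States satisfying AF AG (ack → fin): ∅.

none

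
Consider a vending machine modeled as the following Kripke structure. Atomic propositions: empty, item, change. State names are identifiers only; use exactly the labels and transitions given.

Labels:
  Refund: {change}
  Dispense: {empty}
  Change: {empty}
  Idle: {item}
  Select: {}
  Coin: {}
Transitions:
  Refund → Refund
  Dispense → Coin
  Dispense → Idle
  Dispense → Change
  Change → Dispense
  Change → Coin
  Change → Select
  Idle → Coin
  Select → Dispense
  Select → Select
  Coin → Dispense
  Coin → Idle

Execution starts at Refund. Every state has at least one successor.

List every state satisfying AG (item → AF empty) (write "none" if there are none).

{Refund}

States satisfying item → AF empty: {Refund, Dispense, Change, Select, Coin}.
States satisfying AG (item → AF empty): {Refund}.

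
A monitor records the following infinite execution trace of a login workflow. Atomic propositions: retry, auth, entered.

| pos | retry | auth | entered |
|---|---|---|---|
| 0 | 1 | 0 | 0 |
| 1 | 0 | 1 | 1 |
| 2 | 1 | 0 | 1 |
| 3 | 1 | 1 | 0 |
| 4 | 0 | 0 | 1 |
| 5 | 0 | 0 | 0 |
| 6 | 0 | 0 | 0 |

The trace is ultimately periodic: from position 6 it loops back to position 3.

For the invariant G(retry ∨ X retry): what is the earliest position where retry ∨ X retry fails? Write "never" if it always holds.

4

Check retry ∨ X retry at each position in order: 0 ✓, 1 ✓, 2 ✓, 3 ✓.
At position 4 the labels are {entered} and the next position 5 has {}, so retry ∨ X retry is false there. This is the first violation.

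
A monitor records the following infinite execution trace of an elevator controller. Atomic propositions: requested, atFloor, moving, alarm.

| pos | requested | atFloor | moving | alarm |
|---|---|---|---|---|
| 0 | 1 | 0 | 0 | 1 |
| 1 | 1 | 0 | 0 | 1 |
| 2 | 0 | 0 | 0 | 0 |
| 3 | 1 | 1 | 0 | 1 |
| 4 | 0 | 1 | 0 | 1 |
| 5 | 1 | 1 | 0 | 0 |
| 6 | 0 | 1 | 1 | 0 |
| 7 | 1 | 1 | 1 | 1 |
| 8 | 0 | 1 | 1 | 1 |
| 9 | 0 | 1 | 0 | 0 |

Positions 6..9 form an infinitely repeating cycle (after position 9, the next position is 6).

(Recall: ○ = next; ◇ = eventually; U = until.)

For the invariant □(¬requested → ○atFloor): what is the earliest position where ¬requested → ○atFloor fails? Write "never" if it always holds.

¬requested → ○atFloor holds at every position 0..9, and those are all the positions the trace ever visits, so the invariant □(¬requested → ○atFloor) is never violated.

never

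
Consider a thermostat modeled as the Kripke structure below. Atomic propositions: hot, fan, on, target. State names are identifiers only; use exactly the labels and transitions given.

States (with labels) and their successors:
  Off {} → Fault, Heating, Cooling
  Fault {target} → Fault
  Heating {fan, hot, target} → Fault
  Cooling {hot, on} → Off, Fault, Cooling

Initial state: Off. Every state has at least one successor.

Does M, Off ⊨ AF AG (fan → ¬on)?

States satisfying AG (fan → ¬on): {Off, Fault, Heating, Cooling}.
States satisfying AF AG (fan → ¬on): {Off, Fault, Heating, Cooling}.
Off ∈ Sat(AF AG (fan → ¬on)).

Holds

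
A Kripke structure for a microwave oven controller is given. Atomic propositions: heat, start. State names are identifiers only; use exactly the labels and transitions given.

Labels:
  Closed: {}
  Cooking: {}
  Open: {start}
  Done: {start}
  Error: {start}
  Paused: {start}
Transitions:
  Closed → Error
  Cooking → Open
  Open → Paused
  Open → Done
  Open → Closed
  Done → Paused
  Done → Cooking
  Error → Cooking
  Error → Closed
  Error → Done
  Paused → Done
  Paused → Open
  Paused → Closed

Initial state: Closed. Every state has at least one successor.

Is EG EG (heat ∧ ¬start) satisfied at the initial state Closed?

States satisfying EG (heat ∧ ¬start): ∅.
States satisfying EG EG (heat ∧ ¬start): ∅.
No suitable path/successor from Closed witnesses the formula.
Closed ∉ Sat(EG EG (heat ∧ ¬start)).

Does not hold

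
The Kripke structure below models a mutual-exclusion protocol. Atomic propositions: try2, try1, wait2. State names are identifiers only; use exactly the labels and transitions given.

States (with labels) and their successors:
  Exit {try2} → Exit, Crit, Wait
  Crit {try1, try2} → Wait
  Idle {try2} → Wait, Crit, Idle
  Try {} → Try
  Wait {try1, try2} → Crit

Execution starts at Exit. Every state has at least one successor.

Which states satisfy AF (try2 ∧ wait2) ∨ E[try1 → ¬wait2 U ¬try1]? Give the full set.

{Exit, Idle, Try}

States satisfying try2 ∧ wait2: ∅.
States satisfying AF (try2 ∧ wait2): ∅.
States satisfying try1 → ¬wait2: {Exit, Crit, Idle, Try, Wait}.
States satisfying ¬try1: {Exit, Idle, Try}.
States satisfying E[try1 → ¬wait2 U ¬try1]: {Exit, Idle, Try}.
States satisfying AF (try2 ∧ wait2) ∨ E[try1 → ¬wait2 U ¬try1]: {Exit, Idle, Try}.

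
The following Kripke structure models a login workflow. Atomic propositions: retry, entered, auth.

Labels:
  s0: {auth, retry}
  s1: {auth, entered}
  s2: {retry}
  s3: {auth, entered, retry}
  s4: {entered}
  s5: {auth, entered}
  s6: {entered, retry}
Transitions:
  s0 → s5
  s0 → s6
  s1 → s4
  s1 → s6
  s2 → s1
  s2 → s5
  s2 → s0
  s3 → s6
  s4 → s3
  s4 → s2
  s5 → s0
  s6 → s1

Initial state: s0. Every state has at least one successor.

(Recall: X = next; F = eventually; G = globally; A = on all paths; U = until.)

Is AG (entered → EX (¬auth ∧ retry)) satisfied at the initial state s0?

Violated

States satisfying entered → EX (¬auth ∧ retry): {s0, s1, s2, s3, s4}.
States satisfying AG (entered → EX (¬auth ∧ retry)): ∅.
s5 is reachable from s0 and violates entered → EX (¬auth ∧ retry), so AG fails at s0.
s0 ∉ Sat(AG (entered → EX (¬auth ∧ retry))).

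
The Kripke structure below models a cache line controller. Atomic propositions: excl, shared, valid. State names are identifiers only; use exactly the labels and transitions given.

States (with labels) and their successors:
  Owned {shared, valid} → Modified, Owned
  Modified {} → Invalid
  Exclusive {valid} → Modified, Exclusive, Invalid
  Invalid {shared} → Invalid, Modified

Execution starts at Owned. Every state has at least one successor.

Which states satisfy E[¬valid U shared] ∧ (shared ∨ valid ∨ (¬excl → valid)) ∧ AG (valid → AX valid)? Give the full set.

{Invalid}

States satisfying ¬valid: {Modified, Invalid}.
States satisfying shared: {Owned, Invalid}.
States satisfying E[¬valid U shared]: {Owned, Modified, Invalid}.
States satisfying shared ∨ valid: {Owned, Exclusive, Invalid}.
States satisfying ¬excl: {Owned, Modified, Exclusive, Invalid}.
States satisfying ¬excl → valid: {Owned, Exclusive}.
States satisfying shared ∨ valid ∨ (¬excl → valid): {Owned, Exclusive, Invalid}.
States satisfying valid → AX valid: {Modified, Invalid}.
States satisfying AG (valid → AX valid): {Modified, Invalid}.
States satisfying E[¬valid U shared] ∧ (shared ∨ valid ∨ (¬excl → valid)) ∧ AG (valid → AX valid): {Invalid}.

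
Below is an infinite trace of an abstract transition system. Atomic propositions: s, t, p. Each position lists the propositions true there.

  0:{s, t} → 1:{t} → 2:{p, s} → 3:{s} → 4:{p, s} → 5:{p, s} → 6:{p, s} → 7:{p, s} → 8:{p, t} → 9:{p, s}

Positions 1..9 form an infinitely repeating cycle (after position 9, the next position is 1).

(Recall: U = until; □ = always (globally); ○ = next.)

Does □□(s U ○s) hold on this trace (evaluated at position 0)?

Yes

□(s U ○s) holds at every position 0..9, and those are all positions ever visited, so □□(s U ○s) holds.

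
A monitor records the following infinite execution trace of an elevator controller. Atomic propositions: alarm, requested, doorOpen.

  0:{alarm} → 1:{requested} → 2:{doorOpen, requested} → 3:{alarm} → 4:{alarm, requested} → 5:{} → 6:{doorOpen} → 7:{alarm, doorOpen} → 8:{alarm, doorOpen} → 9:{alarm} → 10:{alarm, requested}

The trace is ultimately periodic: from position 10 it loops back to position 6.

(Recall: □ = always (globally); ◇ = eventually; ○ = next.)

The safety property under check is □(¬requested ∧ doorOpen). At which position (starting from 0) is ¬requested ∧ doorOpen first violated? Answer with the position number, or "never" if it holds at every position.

At position 0 the labels are {alarm}, so ¬requested ∧ doorOpen is false there. This is the first violation.

0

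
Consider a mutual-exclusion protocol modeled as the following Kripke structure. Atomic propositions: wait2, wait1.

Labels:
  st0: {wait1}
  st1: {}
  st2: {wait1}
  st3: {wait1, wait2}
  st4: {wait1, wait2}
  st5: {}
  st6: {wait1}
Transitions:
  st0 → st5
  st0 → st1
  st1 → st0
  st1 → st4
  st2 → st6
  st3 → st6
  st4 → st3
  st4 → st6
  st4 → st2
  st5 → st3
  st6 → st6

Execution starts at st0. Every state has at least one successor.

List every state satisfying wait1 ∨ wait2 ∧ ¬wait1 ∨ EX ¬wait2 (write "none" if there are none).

States satisfying ¬wait1: {st1, st5}.
States satisfying wait2 ∧ ¬wait1: ∅.
States satisfying wait1 ∨ wait2 ∧ ¬wait1: {st0, st2, st3, st4, st6}.
States satisfying ¬wait2: {st0, st1, st2, st5, st6}.
States satisfying EX ¬wait2: {st0, st1, st2, st3, st4, st6}.
States satisfying wait1 ∨ wait2 ∧ ¬wait1 ∨ EX ¬wait2: {st0, st1, st2, st3, st4, st6}.

{st0, st1, st2, st3, st4, st6}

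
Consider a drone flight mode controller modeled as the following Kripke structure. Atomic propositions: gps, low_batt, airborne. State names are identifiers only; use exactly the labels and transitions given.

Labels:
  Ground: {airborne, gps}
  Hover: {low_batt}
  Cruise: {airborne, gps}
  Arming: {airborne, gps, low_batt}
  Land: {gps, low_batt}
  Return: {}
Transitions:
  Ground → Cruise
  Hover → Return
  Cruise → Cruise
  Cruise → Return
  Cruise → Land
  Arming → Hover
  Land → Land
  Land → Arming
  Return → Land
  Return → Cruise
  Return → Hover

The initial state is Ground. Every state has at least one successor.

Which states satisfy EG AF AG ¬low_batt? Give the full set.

none

States satisfying AF AG ¬low_batt: ∅.
States satisfying EG AF AG ¬low_batt: ∅.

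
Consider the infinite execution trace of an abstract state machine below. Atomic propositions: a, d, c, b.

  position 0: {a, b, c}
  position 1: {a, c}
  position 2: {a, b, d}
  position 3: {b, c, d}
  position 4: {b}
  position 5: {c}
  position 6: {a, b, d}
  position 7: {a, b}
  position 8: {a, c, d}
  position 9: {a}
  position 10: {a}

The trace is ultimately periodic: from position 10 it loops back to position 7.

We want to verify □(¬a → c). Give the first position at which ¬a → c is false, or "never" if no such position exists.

4

Check ¬a → c at each position in order: 0 ✓, 1 ✓, 2 ✓, 3 ✓.
At position 4 the labels are {b}, so ¬a → c is false there. This is the first violation.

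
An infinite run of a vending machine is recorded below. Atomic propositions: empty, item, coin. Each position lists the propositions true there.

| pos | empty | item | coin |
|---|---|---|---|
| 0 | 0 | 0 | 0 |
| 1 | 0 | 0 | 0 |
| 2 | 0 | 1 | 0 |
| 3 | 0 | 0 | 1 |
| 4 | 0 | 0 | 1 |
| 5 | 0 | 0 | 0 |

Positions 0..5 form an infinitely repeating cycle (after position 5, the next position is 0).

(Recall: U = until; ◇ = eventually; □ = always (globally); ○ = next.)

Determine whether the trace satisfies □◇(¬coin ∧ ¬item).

◇(¬coin ∧ ¬item) holds at every position 0..5, and those are all positions ever visited, so □◇(¬coin ∧ ¬item) holds.

Holds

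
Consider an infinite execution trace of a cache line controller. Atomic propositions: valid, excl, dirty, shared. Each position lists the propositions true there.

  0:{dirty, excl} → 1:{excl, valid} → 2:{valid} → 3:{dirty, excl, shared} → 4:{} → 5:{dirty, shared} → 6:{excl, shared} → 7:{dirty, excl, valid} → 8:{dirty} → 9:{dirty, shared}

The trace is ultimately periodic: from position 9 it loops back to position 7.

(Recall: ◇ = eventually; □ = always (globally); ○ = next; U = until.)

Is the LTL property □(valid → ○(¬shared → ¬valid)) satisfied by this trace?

Violated

valid → ○(¬shared → ¬valid) must hold at every position from 0 onward. It fails at position 1, so □(valid → ○(¬shared → ¬valid)) is false.
Positions where valid holds: 1, 2, 7.
Check ○(¬shared → ¬valid) at each: 1→fails, 2→ok, 7→ok.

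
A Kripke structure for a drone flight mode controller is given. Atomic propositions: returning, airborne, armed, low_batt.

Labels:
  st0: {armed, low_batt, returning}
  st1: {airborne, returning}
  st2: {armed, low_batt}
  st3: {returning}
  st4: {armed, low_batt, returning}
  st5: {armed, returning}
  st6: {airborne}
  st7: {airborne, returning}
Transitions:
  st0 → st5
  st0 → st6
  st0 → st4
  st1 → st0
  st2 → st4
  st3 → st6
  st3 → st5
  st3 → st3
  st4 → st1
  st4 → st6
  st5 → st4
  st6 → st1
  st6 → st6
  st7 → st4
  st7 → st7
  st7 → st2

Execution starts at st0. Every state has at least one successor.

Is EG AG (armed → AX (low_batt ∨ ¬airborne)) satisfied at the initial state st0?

Violated

States satisfying AG (armed → AX (low_batt ∨ ¬airborne)): ∅.
States satisfying EG AG (armed → AX (low_batt ∨ ¬airborne)): ∅.
No suitable path/successor from st0 witnesses the formula.
st0 ∉ Sat(EG AG (armed → AX (low_batt ∨ ¬airborne))).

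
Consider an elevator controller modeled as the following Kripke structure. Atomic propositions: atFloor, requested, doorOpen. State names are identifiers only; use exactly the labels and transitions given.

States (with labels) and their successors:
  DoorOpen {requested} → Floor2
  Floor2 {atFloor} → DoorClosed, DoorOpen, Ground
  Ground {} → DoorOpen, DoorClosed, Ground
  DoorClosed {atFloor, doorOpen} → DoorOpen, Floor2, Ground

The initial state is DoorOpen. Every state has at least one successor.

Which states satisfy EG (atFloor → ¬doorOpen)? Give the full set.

States satisfying atFloor → ¬doorOpen: {DoorOpen, Floor2, Ground}.
States satisfying EG (atFloor → ¬doorOpen): {DoorOpen, Floor2, Ground}.

{DoorOpen, Floor2, Ground}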